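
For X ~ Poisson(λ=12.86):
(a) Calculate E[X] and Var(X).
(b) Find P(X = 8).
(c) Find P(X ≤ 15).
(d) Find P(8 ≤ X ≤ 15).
(a) E[X] = 12.8600, Var(X) = 12.8600
(b) P(X = 8) = 0.048237
(c) P(X ≤ 15) = 0.775857
(d) P(8 ≤ X ≤ 15) = 0.717760

We have X ~ Poisson(λ=12.86).

(a) Moments:
E[X] = 12.8600
Var(X) = 12.8600
σ = √Var(X) = 3.5861

(b) Point probability using PMF:
P(X = 8) = 0.048237

(c) Cumulative probability using CDF:
P(X ≤ 15) = F(15) = 0.775857

(d) Range probability:
P(8 ≤ X ≤ 15) = P(X ≤ 15) - P(X ≤ 7)
                   = F(15) - F(7)
                   = 0.775857 - 0.058098
                   = 0.717760

This means approximately 71.8% of outcomes fall in the interval [8, 15].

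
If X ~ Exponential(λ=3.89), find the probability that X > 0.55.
0.117714

We have X ~ Exponential(λ=3.89).

P(X > 0.55) = 1 - P(X ≤ 0.55)
                = 1 - F(0.55)
                = 1 - 0.882286
                = 0.117714

So there's approximately a 11.8% chance that X exceeds 0.55.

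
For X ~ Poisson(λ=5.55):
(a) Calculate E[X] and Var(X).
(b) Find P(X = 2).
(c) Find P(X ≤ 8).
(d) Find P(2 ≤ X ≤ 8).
(a) E[X] = 5.5500, Var(X) = 5.5500
(b) P(X = 2) = 0.059872
(c) P(X ≤ 8) = 0.890065
(d) P(2 ≤ X ≤ 8) = 0.864602

We have X ~ Poisson(λ=5.55).

(a) Moments:
E[X] = 5.5500
Var(X) = 5.5500
σ = √Var(X) = 2.3558

(b) Point probability using PMF:
P(X = 2) = 0.059872

(c) Cumulative probability using CDF:
P(X ≤ 8) = F(8) = 0.890065

(d) Range probability:
P(2 ≤ X ≤ 8) = P(X ≤ 8) - P(X ≤ 1)
                   = F(8) - F(1)
                   = 0.890065 - 0.025463
                   = 0.864602

This means approximately 86.5% of outcomes fall in the interval [2, 8].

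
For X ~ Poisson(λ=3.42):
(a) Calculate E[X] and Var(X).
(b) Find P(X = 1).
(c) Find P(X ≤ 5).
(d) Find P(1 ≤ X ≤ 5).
(a) E[X] = 3.4200, Var(X) = 3.4200
(b) P(X = 1) = 0.111877
(c) P(X ≤ 5) = 0.868003
(d) P(1 ≤ X ≤ 5) = 0.835291

We have X ~ Poisson(λ=3.42).

(a) Moments:
E[X] = 3.4200
Var(X) = 3.4200
σ = √Var(X) = 1.8493

(b) Point probability using PMF:
P(X = 1) = 0.111877

(c) Cumulative probability using CDF:
P(X ≤ 5) = F(5) = 0.868003

(d) Range probability:
P(1 ≤ X ≤ 5) = P(X ≤ 5) - P(X ≤ 0)
                   = F(5) - F(0)
                   = 0.868003 - 0.032712
                   = 0.835291

This means approximately 83.5% of outcomes fall in the interval [1, 5].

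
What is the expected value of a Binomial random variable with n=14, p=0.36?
5.0400

We have X ~ Binomial(n=14, p=0.36).

For a Binomial distribution with n=14, p=0.36:
E[X] = 5.0400

This is the expected (average) value of X.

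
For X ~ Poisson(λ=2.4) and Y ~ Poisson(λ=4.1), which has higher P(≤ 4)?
X has higher probability (P(X ≤ 4) = 0.9041 > P(Y ≤ 4) = 0.6093)

Compute P(≤ 4) for each distribution:

X ~ Poisson(λ=2.4):
P(X ≤ 4) = 0.9041

Y ~ Poisson(λ=4.1):
P(Y ≤ 4) = 0.6093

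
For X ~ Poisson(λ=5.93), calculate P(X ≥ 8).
0.246440

We have X ~ Poisson(λ=5.93).

For discrete distributions, P(X ≥ 8) = 1 - P(X ≤ 7).

P(X ≤ 7) = 0.753560
P(X ≥ 8) = 1 - 0.753560 = 0.246440

So there's approximately a 24.6% chance that X is at least 8.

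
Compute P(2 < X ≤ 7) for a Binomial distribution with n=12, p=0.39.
0.856024

We have X ~ Binomial(n=12, p=0.39).

To find P(2 < X ≤ 7), we use:
P(2 < X ≤ 7) = P(X ≤ 7) - P(X ≤ 2)
                 = F(7) - F(2)
                 = 0.950652 - 0.094629
                 = 0.856024

So there's approximately a 85.6% chance that X falls in this range.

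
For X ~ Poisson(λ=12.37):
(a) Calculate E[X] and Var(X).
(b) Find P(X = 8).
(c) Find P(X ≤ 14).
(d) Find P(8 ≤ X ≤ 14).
(a) E[X] = 12.3700, Var(X) = 12.3700
(b) P(X = 8) = 0.057705
(c) P(X ≤ 14) = 0.737566
(d) P(8 ≤ X ≤ 14) = 0.663024

We have X ~ Poisson(λ=12.37).

(a) Moments:
E[X] = 12.3700
Var(X) = 12.3700
σ = √Var(X) = 3.5171

(b) Point probability using PMF:
P(X = 8) = 0.057705

(c) Cumulative probability using CDF:
P(X ≤ 14) = F(14) = 0.737566

(d) Range probability:
P(8 ≤ X ≤ 14) = P(X ≤ 14) - P(X ≤ 7)
                   = F(14) - F(7)
                   = 0.737566 - 0.074542
                   = 0.663024

This means approximately 66.3% of outcomes fall in the interval [8, 14].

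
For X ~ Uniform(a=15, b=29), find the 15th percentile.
17.1000

We have X ~ Uniform(a=15, b=29).

We want to find x such that P(X ≤ x) = 0.15.

This is the 15th percentile, which means 15% of values fall below this point.

Using the inverse CDF (quantile function):
x = F⁻¹(0.15) = 17.1000

Verification: P(X ≤ 17.1000) = 0.15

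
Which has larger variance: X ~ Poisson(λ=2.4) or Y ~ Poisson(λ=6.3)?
Y has larger variance (6.3000 > 2.4000)

Compute the variance for each distribution:

X ~ Poisson(λ=2.4):
Var(X) = 2.4000

Y ~ Poisson(λ=6.3):
Var(Y) = 6.3000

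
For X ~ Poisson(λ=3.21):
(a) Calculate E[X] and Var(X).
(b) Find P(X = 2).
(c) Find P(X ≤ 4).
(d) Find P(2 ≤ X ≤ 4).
(a) E[X] = 3.2100, Var(X) = 3.2100
(b) P(X = 2) = 0.207919
(c) P(X ≤ 4) = 0.778829
(d) P(2 ≤ X ≤ 4) = 0.608928

We have X ~ Poisson(λ=3.21).

(a) Moments:
E[X] = 3.2100
Var(X) = 3.2100
σ = √Var(X) = 1.7916

(b) Point probability using PMF:
P(X = 2) = 0.207919

(c) Cumulative probability using CDF:
P(X ≤ 4) = F(4) = 0.778829

(d) Range probability:
P(2 ≤ X ≤ 4) = P(X ≤ 4) - P(X ≤ 1)
                   = F(4) - F(1)
                   = 0.778829 - 0.169901
                   = 0.608928

This means approximately 60.9% of outcomes fall in the interval [2, 4].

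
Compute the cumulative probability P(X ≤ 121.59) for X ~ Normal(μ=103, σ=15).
0.892389

We have X ~ Normal(μ=103, σ=15).

The CDF gives us P(X ≤ k).

Using the CDF:
P(X ≤ 121.59) = 0.892389

This means there's approximately a 89.2% chance that X is at most 121.59.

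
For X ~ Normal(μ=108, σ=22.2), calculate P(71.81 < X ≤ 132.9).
0.817457

We have X ~ Normal(μ=108, σ=22.2).

To find P(71.81 < X ≤ 132.9), we use:
P(71.81 < X ≤ 132.9) = P(X ≤ 132.9) - P(X ≤ 71.81)
                 = F(132.9) - F(71.81)
                 = 0.868988 - 0.051532
                 = 0.817457

So there's approximately a 81.7% chance that X falls in this range.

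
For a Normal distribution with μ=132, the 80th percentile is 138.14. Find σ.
σ = 7.2954

For X ~ Normal(μ, σ), the p-th percentile satisfies x = μ + z_p × σ,
where z_p = Φ⁻¹(p) is the standard normal quantile.

Step 1: z_{0.8} = Φ⁻¹(0.8) = 0.8416

Step 2: Solve for σ:
138.14 = 132 + 0.8416 × σ
σ = (138.14 - 132) / 0.8416
σ = 6.14 / 0.8416
σ = 7.2954

Verification: μ + z × σ = 132 + 0.8416 × 7.2954 = 138.14 ✓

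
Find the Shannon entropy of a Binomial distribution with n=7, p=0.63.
1.6549 nats

We have X ~ Binomial(n=7, p=0.63).

The Shannon entropy measures the uncertainty or information content of the distribution.

For a Binomial distribution with n=7, p=0.63:
H(X) = 1.6549 nats

(In bits, this would be 2.3875 bits.)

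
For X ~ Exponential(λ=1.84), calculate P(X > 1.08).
0.137079

We have X ~ Exponential(λ=1.84).

P(X > 1.08) = 1 - P(X ≤ 1.08)
                = 1 - F(1.08)
                = 1 - 0.862921
                = 0.137079

So there's approximately a 13.7% chance that X exceeds 1.08.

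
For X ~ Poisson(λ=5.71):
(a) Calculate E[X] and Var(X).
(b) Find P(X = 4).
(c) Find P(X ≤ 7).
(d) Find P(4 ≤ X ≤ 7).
(a) E[X] = 5.7100, Var(X) = 5.7100
(b) P(X = 4) = 0.146728
(c) P(X ≤ 7) = 0.782849
(d) P(4 ≤ X ≤ 7) = 0.603832

We have X ~ Poisson(λ=5.71).

(a) Moments:
E[X] = 5.7100
Var(X) = 5.7100
σ = √Var(X) = 2.3896

(b) Point probability using PMF:
P(X = 4) = 0.146728

(c) Cumulative probability using CDF:
P(X ≤ 7) = F(7) = 0.782849

(d) Range probability:
P(4 ≤ X ≤ 7) = P(X ≤ 7) - P(X ≤ 3)
                   = F(7) - F(3)
                   = 0.782849 - 0.179018
                   = 0.603832

This means approximately 60.4% of outcomes fall in the interval [4, 7].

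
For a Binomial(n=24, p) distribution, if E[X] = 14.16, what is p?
p = 0.59

For a Binomial(n, p) distribution:
E[X] = n × p

Given n = 24 and E[X] = 14.16:
14.16 = 24 × p
p = 14.16 / 24 = 0.59

Verification: Binomial(24, 0.59) has E[X] = 14.16 ✓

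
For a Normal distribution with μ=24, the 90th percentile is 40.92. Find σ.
σ = 13.2027

For X ~ Normal(μ, σ), the p-th percentile satisfies x = μ + z_p × σ,
where z_p = Φ⁻¹(p) is the standard normal quantile.

Step 1: z_{0.9} = Φ⁻¹(0.9) = 1.2816

Step 2: Solve for σ:
40.92 = 24 + 1.2816 × σ
σ = (40.92 - 24) / 1.2816
σ = 16.92 / 1.2816
σ = 13.2027

Verification: μ + z × σ = 24 + 1.2816 × 13.2027 = 40.92 ✓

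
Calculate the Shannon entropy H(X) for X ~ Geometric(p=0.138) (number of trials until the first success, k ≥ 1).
2.9081 nats

We have X ~ Geometric(p=0.138) (number of trials until the first success, k ≥ 1).

The Shannon entropy measures the uncertainty or information content of the distribution.

For a Geometric distribution with p=0.138 (number of trials until the first success, k ≥ 1):
H(X) = 2.9081 nats

(In bits, this would be 4.1955 bits.)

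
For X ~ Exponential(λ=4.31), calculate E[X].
0.2320

We have X ~ Exponential(λ=4.31).

For an Exponential distribution with λ=4.31:
E[X] = 0.2320

This is the expected (average) value of X.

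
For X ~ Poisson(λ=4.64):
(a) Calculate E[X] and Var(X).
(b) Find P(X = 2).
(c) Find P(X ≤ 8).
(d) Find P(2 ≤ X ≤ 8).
(a) E[X] = 4.6400, Var(X) = 4.6400
(b) P(X = 2) = 0.103963
(c) P(X ≤ 8) = 0.952899
(d) P(2 ≤ X ≤ 8) = 0.898430

We have X ~ Poisson(λ=4.64).

(a) Moments:
E[X] = 4.6400
Var(X) = 4.6400
σ = √Var(X) = 2.1541

(b) Point probability using PMF:
P(X = 2) = 0.103963

(c) Cumulative probability using CDF:
P(X ≤ 8) = F(8) = 0.952899

(d) Range probability:
P(2 ≤ X ≤ 8) = P(X ≤ 8) - P(X ≤ 1)
                   = F(8) - F(1)
                   = 0.952899 - 0.054469
                   = 0.898430

This means approximately 89.8% of outcomes fall in the interval [2, 8].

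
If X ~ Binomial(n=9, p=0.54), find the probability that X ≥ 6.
0.338560

We have X ~ Binomial(n=9, p=0.54).

For discrete distributions, P(X ≥ 6) = 1 - P(X ≤ 5).

P(X ≤ 5) = 0.661440
P(X ≥ 6) = 1 - 0.661440 = 0.338560

So there's approximately a 33.9% chance that X is at least 6.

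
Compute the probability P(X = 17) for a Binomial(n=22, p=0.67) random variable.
0.113857

We have X ~ Binomial(n=22, p=0.67).

For a Binomial distribution, the PMF gives us the probability of each outcome.

Using the PMF formula:
P(X = 17) = 0.113857

Rounded to 4 decimal places: 0.1139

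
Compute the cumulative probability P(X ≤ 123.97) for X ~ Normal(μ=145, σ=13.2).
0.055560

We have X ~ Normal(μ=145, σ=13.2).

The CDF gives us P(X ≤ k).

Using the CDF:
P(X ≤ 123.97) = 0.055560

This means there's approximately a 5.6% chance that X is at most 123.97.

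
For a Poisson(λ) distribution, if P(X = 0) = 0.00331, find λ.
λ = 5.7108

For a Poisson(λ) distribution, the PMF at 0 is:
P(X = 0) = λ^0 e^(-λ) / 0! = e^(-λ)

Given P(X = 0) = 0.00331:
e^(-λ) = 0.00331
-λ = ln(0.00331)
λ = -ln(0.00331) = 5.7108

Verification: e^(-5.7108) = 0.00331 ✓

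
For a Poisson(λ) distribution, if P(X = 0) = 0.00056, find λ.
λ = 7.4876

For a Poisson(λ) distribution, the PMF at 0 is:
P(X = 0) = λ^0 e^(-λ) / 0! = e^(-λ)

Given P(X = 0) = 0.00056:
e^(-λ) = 0.00056
-λ = ln(0.00056)
λ = -ln(0.00056) = 7.4876

Verification: e^(-7.4876) = 0.00056 ✓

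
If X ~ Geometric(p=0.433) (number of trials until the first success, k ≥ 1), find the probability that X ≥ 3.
0.321489

We have X ~ Geometric(p=0.433) (number of trials until the first success, k ≥ 1).

For discrete distributions, P(X ≥ 3) = 1 - P(X ≤ 2).

P(X ≤ 2) = 0.678511
P(X ≥ 3) = 1 - 0.678511 = 0.321489

So there's approximately a 32.1% chance that X is at least 3.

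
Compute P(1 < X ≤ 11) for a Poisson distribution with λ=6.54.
0.953892

We have X ~ Poisson(λ=6.54).

To find P(1 < X ≤ 11), we use:
P(1 < X ≤ 11) = P(X ≤ 11) - P(X ≤ 1)
                 = F(11) - F(1)
                 = 0.964784 - 0.010891
                 = 0.953892

So there's approximately a 95.4% chance that X falls in this range.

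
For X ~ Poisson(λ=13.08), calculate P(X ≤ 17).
0.886013

We have X ~ Poisson(λ=13.08).

The CDF gives us P(X ≤ k).

Using the CDF:
P(X ≤ 17) = 0.886013

This means there's approximately a 88.6% chance that X is at most 17.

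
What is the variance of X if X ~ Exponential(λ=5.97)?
0.0281

We have X ~ Exponential(λ=5.97).

For an Exponential distribution with λ=5.97:
Var(X) = 0.0281

The variance measures the spread of the distribution around the mean.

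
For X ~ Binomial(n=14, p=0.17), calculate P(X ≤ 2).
0.565897

We have X ~ Binomial(n=14, p=0.17).

The CDF gives us P(X ≤ k).

Using the CDF:
P(X ≤ 2) = 0.565897

This means there's approximately a 56.6% chance that X is at most 2.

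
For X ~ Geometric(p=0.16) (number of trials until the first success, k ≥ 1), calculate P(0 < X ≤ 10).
0.825099

We have X ~ Geometric(p=0.16) (number of trials until the first success, k ≥ 1).

To find P(0 < X ≤ 10), we use:
P(0 < X ≤ 10) = P(X ≤ 10) - P(X ≤ 0)
                 = F(10) - F(0)
                 = 0.825099 - 0.000000
                 = 0.825099

So there's approximately a 82.5% chance that X falls in this range.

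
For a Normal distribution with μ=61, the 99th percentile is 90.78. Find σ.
σ = 12.8012

For X ~ Normal(μ, σ), the p-th percentile satisfies x = μ + z_p × σ,
where z_p = Φ⁻¹(p) is the standard normal quantile.

Step 1: z_{0.99} = Φ⁻¹(0.99) = 2.3263

Step 2: Solve for σ:
90.78 = 61 + 2.3263 × σ
σ = (90.78 - 61) / 2.3263
σ = 29.78 / 2.3263
σ = 12.8012

Verification: μ + z × σ = 61 + 2.3263 × 12.8012 = 90.78 ✓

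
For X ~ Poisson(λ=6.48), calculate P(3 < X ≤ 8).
0.680711

We have X ~ Poisson(λ=6.48).

To find P(3 < X ≤ 8), we use:
P(3 < X ≤ 8) = P(X ≤ 8) - P(X ≤ 3)
                 = F(8) - F(3)
                 = 0.793944 - 0.113233
                 = 0.680711

So there's approximately a 68.1% chance that X falls in this range.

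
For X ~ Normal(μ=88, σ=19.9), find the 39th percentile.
82.4416

We have X ~ Normal(μ=88, σ=19.9).

We want to find x such that P(X ≤ x) = 0.39.

This is the 39th percentile, which means 39% of values fall below this point.

Using the inverse CDF (quantile function):
x = F⁻¹(0.39) = 82.4416

Verification: P(X ≤ 82.4416) = 0.39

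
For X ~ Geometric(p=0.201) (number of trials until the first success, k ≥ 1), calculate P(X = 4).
0.102527

We have X ~ Geometric(p=0.201) (number of trials until the first success, k ≥ 1).

For a Geometric distribution, the PMF gives us the probability of each outcome.

Using the PMF formula:
P(X = 4) = 0.102527

Rounded to 4 decimal places: 0.1025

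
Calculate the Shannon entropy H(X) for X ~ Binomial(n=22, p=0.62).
2.2404 nats

We have X ~ Binomial(n=22, p=0.62).

The Shannon entropy measures the uncertainty or information content of the distribution.

For a Binomial distribution with n=22, p=0.62:
H(X) = 2.2404 nats

(In bits, this would be 3.2322 bits.)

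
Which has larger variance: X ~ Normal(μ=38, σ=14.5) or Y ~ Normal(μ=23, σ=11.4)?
X has larger variance (210.2500 > 129.9600)

Compute the variance for each distribution:

X ~ Normal(μ=38, σ=14.5):
Var(X) = 210.2500

Y ~ Normal(μ=23, σ=11.4):
Var(Y) = 129.9600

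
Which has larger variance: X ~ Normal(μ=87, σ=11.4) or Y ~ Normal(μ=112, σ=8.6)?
X has larger variance (129.9600 > 73.9600)

Compute the variance for each distribution:

X ~ Normal(μ=87, σ=11.4):
Var(X) = 129.9600

Y ~ Normal(μ=112, σ=8.6):
Var(Y) = 73.9600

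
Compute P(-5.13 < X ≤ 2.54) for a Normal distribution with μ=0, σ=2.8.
0.784369

We have X ~ Normal(μ=0, σ=2.8).

To find P(-5.13 < X ≤ 2.54), we use:
P(-5.13 < X ≤ 2.54) = P(X ≤ 2.54) - P(X ≤ -5.13)
                 = F(2.54) - F(-5.13)
                 = 0.817834 - 0.033465
                 = 0.784369

So there's approximately a 78.4% chance that X falls in this range.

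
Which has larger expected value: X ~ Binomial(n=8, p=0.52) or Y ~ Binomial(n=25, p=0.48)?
Y has larger mean (12.0000 > 4.1600)

Compute the expected value for each distribution:

X ~ Binomial(n=8, p=0.52):
E[X] = 4.1600

Y ~ Binomial(n=25, p=0.48):
E[Y] = 12.0000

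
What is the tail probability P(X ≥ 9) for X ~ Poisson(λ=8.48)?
0.474143

We have X ~ Poisson(λ=8.48).

For discrete distributions, P(X ≥ 9) = 1 - P(X ≤ 8).

P(X ≤ 8) = 0.525857
P(X ≥ 9) = 1 - 0.525857 = 0.474143

So there's approximately a 47.4% chance that X is at least 9.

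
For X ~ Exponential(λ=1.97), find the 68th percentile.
0.5784

We have X ~ Exponential(λ=1.97).

We want to find x such that P(X ≤ x) = 0.68.

This is the 68th percentile, which means 68% of values fall below this point.

Using the inverse CDF (quantile function):
x = F⁻¹(0.68) = 0.5784

Verification: P(X ≤ 0.5784) = 0.68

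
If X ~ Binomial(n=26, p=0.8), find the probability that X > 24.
0.022667

We have X ~ Binomial(n=26, p=0.8).

P(X > 24) = 1 - P(X ≤ 24)
                = 1 - F(24)
                = 1 - 0.977333
                = 0.022667

So there's approximately a 2.3% chance that X exceeds 24.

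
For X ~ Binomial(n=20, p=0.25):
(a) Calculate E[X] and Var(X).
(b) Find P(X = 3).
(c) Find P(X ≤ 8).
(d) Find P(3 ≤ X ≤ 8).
(a) E[X] = 5.0000, Var(X) = 3.7500
(b) P(X = 3) = 0.133896
(c) P(X ≤ 8) = 0.959075
(d) P(3 ≤ X ≤ 8) = 0.867814

We have X ~ Binomial(n=20, p=0.25).

(a) Moments:
E[X] = 5.0000
Var(X) = 3.7500
σ = √Var(X) = 1.9365

(b) Point probability using PMF:
P(X = 3) = 0.133896

(c) Cumulative probability using CDF:
P(X ≤ 8) = F(8) = 0.959075

(d) Range probability:
P(3 ≤ X ≤ 8) = P(X ≤ 8) - P(X ≤ 2)
                   = F(8) - F(2)
                   = 0.959075 - 0.091260
                   = 0.867814

This means approximately 86.8% of outcomes fall in the interval [3, 8].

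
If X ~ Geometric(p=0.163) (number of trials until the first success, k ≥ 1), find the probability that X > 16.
0.058024

We have X ~ Geometric(p=0.163) (number of trials until the first success, k ≥ 1).

P(X > 16) = 1 - P(X ≤ 16)
                = 1 - F(16)
                = 1 - 0.941976
                = 0.058024

So there's approximately a 5.8% chance that X exceeds 16.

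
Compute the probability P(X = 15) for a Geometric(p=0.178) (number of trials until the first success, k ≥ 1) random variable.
0.011445

We have X ~ Geometric(p=0.178) (number of trials until the first success, k ≥ 1).

For a Geometric distribution, the PMF gives us the probability of each outcome.

Using the PMF formula:
P(X = 15) = 0.011445

Rounded to 4 decimal places: 0.0114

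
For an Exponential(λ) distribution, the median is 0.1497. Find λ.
λ = 4.6302

For X ~ Exponential(λ), the CDF is F(x) = 1 - e^(-λx).
The median m satisfies F(m) = 0.5:
1 - e^(-λm) = 0.5
e^(-λm) = 0.5
λm = ln(2)
m = ln(2) / λ

Given m = 0.1497:
λ = ln(2) / 0.1497 = 0.693147 / 0.1497 = 4.6302

Verification: ln(2) / 4.6302 = 0.1497 ✓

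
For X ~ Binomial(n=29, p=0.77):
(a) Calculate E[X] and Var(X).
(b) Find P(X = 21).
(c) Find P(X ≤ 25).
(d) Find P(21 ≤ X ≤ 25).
(a) E[X] = 22.3300, Var(X) = 5.1359
(b) P(X = 21) = 0.138932
(c) P(X ≤ 25) = 0.926822
(d) P(21 ≤ X ≤ 25) = 0.721207

We have X ~ Binomial(n=29, p=0.77).

(a) Moments:
E[X] = 22.3300
Var(X) = 5.1359
σ = √Var(X) = 2.2663

(b) Point probability using PMF:
P(X = 21) = 0.138932

(c) Cumulative probability using CDF:
P(X ≤ 25) = F(25) = 0.926822

(d) Range probability:
P(21 ≤ X ≤ 25) = P(X ≤ 25) - P(X ≤ 20)
                   = F(25) - F(20)
                   = 0.926822 - 0.205615
                   = 0.721207

This means approximately 72.1% of outcomes fall in the interval [21, 25].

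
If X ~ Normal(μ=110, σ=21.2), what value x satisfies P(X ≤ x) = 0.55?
112.6640

We have X ~ Normal(μ=110, σ=21.2).

We want to find x such that P(X ≤ x) = 0.55.

This is the 55th percentile, which means 55% of values fall below this point.

Using the inverse CDF (quantile function):
x = F⁻¹(0.55) = 112.6640

Verification: P(X ≤ 112.6640) = 0.55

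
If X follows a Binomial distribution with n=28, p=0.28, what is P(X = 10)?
0.105100

We have X ~ Binomial(n=28, p=0.28).

For a Binomial distribution, the PMF gives us the probability of each outcome.

Using the PMF formula:
P(X = 10) = 0.105100

Rounded to 4 decimal places: 0.1051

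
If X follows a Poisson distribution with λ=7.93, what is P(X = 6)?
0.124266

We have X ~ Poisson(λ=7.93).

For a Poisson distribution, the PMF gives us the probability of each outcome.

Using the PMF formula:
P(X = 6) = 0.124266

Rounded to 4 decimal places: 0.1243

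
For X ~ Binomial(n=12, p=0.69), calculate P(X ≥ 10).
0.229588

We have X ~ Binomial(n=12, p=0.69).

For discrete distributions, P(X ≥ 10) = 1 - P(X ≤ 9).

P(X ≤ 9) = 0.770412
P(X ≥ 10) = 1 - 0.770412 = 0.229588

So there's approximately a 23.0% chance that X is at least 10.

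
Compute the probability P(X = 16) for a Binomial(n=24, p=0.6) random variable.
0.135977

We have X ~ Binomial(n=24, p=0.6).

For a Binomial distribution, the PMF gives us the probability of each outcome.

Using the PMF formula:
P(X = 16) = 0.135977

Rounded to 4 decimal places: 0.1360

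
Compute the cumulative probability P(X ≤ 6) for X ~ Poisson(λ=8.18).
0.291887

We have X ~ Poisson(λ=8.18).

The CDF gives us P(X ≤ k).

Using the CDF:
P(X ≤ 6) = 0.291887

This means there's approximately a 29.2% chance that X is at most 6.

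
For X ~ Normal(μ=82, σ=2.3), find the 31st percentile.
80.8595

We have X ~ Normal(μ=82, σ=2.3).

We want to find x such that P(X ≤ x) = 0.31.

This is the 31st percentile, which means 31% of values fall below this point.

Using the inverse CDF (quantile function):
x = F⁻¹(0.31) = 80.8595

Verification: P(X ≤ 80.8595) = 0.31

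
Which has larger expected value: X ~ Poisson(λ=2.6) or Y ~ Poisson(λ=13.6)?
Y has larger mean (13.6000 > 2.6000)

Compute the expected value for each distribution:

X ~ Poisson(λ=2.6):
E[X] = 2.6000

Y ~ Poisson(λ=13.6):
E[Y] = 13.6000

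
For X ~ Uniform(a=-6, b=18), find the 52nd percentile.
6.4800

We have X ~ Uniform(a=-6, b=18).

We want to find x such that P(X ≤ x) = 0.52.

This is the 52nd percentile, which means 52% of values fall below this point.

Using the inverse CDF (quantile function):
x = F⁻¹(0.52) = 6.4800

Verification: P(X ≤ 6.4800) = 0.52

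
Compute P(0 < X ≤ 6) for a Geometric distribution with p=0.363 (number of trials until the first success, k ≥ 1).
0.933191

We have X ~ Geometric(p=0.363) (number of trials until the first success, k ≥ 1).

To find P(0 < X ≤ 6), we use:
P(0 < X ≤ 6) = P(X ≤ 6) - P(X ≤ 0)
                 = F(6) - F(0)
                 = 0.933191 - 0.000000
                 = 0.933191

So there's approximately a 93.3% chance that X falls in this range.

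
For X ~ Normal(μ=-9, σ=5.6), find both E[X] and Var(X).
E[X] = -9.0000, Var(X) = 31.3600

We have X ~ Normal(μ=-9, σ=5.6).

For a Normal distribution with μ=-9, σ=5.6:

Expected value:
E[X] = -9.0000

Variance:
Var(X) = 31.3600

Standard deviation:
σ = √Var(X) = 5.6000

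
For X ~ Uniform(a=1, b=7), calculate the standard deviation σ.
1.7321

We have X ~ Uniform(a=1, b=7).

For a Uniform distribution with a=1, b=7:
σ = √Var(X) = 1.7321

The standard deviation is the square root of the variance.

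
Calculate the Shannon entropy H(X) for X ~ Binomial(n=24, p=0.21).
2.1012 nats

We have X ~ Binomial(n=24, p=0.21).

The Shannon entropy measures the uncertainty or information content of the distribution.

For a Binomial distribution with n=24, p=0.21:
H(X) = 2.1012 nats

(In bits, this would be 3.0314 bits.)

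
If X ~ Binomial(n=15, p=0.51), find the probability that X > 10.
0.068962

We have X ~ Binomial(n=15, p=0.51).

P(X > 10) = 1 - P(X ≤ 10)
                = 1 - F(10)
                = 1 - 0.931038
                = 0.068962

So there's approximately a 6.9% chance that X exceeds 10.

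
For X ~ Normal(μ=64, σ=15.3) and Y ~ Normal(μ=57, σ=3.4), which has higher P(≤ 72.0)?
Y has higher probability (P(Y ≤ 72.0) = 1.0000 > P(X ≤ 72.0) = 0.6995)

Compute P(≤ 72.0) for each distribution:

X ~ Normal(μ=64, σ=15.3):
P(X ≤ 72.0) = 0.6995

Y ~ Normal(μ=57, σ=3.4):
P(Y ≤ 72.0) = 1.0000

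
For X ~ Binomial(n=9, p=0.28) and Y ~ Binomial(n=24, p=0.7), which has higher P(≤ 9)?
X has higher probability (P(X ≤ 9) = 1.0000 > P(Y ≤ 9) = 0.0010)

Compute P(≤ 9) for each distribution:

X ~ Binomial(n=9, p=0.28):
P(X ≤ 9) = 1.0000

Y ~ Binomial(n=24, p=0.7):
P(Y ≤ 9) = 0.0010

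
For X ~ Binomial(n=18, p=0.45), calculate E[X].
8.1000

We have X ~ Binomial(n=18, p=0.45).

For a Binomial distribution with n=18, p=0.45:
E[X] = 8.1000

This is the expected (average) value of X.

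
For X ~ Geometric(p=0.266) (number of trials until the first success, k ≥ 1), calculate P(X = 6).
0.056671

We have X ~ Geometric(p=0.266) (number of trials until the first success, k ≥ 1).

For a Geometric distribution, the PMF gives us the probability of each outcome.

Using the PMF formula:
P(X = 6) = 0.056671

Rounded to 4 decimal places: 0.0567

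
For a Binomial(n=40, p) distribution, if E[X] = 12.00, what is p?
p = 0.3

For a Binomial(n, p) distribution:
E[X] = n × p

Given n = 40 and E[X] = 12.00:
12.00 = 40 × p
p = 12.00 / 40 = 0.3

Verification: Binomial(40, 0.3) has E[X] = 12.00 ✓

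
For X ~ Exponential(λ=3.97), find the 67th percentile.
0.2793

We have X ~ Exponential(λ=3.97).

We want to find x such that P(X ≤ x) = 0.67.

This is the 67th percentile, which means 67% of values fall below this point.

Using the inverse CDF (quantile function):
x = F⁻¹(0.67) = 0.2793

Verification: P(X ≤ 0.2793) = 0.67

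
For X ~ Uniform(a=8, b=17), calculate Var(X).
6.7500

We have X ~ Uniform(a=8, b=17).

For a Uniform distribution with a=8, b=17:
Var(X) = 6.7500

The variance measures the spread of the distribution around the mean.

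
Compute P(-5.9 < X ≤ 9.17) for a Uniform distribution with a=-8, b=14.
0.685000

We have X ~ Uniform(a=-8, b=14).

To find P(-5.9 < X ≤ 9.17), we use:
P(-5.9 < X ≤ 9.17) = P(X ≤ 9.17) - P(X ≤ -5.9)
                 = F(9.17) - F(-5.9)
                 = 0.780455 - 0.095455
                 = 0.685000

So there's approximately a 68.5% chance that X falls in this range.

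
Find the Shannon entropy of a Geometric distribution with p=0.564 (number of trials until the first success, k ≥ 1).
1.2144 nats

We have X ~ Geometric(p=0.564) (number of trials until the first success, k ≥ 1).

The Shannon entropy measures the uncertainty or information content of the distribution.

For a Geometric distribution with p=0.564 (number of trials until the first success, k ≥ 1):
H(X) = 1.2144 nats

(In bits, this would be 1.7520 bits.)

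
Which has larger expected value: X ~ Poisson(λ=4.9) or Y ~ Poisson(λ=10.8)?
Y has larger mean (10.8000 > 4.9000)

Compute the expected value for each distribution:

X ~ Poisson(λ=4.9):
E[X] = 4.9000

Y ~ Poisson(λ=10.8):
E[Y] = 10.8000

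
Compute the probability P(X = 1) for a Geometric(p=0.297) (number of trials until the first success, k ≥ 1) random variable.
0.297000

We have X ~ Geometric(p=0.297) (number of trials until the first success, k ≥ 1).

For a Geometric distribution, the PMF gives us the probability of each outcome.

Using the PMF formula:
P(X = 1) = 0.297000

Rounded to 4 decimal places: 0.2970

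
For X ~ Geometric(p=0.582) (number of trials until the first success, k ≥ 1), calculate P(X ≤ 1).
0.582000

We have X ~ Geometric(p=0.582) (number of trials until the first success, k ≥ 1).

The CDF gives us P(X ≤ k).

Using the CDF:
P(X ≤ 1) = 0.582000

This means there's approximately a 58.2% chance that X is at most 1.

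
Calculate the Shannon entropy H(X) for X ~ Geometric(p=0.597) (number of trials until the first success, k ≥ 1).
1.1293 nats

We have X ~ Geometric(p=0.597) (number of trials until the first success, k ≥ 1).

The Shannon entropy measures the uncertainty or information content of the distribution.

For a Geometric distribution with p=0.597 (number of trials until the first success, k ≥ 1):
H(X) = 1.1293 nats

(In bits, this would be 1.6293 bits.)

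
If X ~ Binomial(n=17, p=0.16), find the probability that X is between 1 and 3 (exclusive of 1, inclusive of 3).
0.497202

We have X ~ Binomial(n=17, p=0.16).

To find P(1 < X ≤ 3), we use:
P(1 < X ≤ 3) = P(X ≤ 3) - P(X ≤ 1)
                 = F(3) - F(1)
                 = 0.715937 - 0.218735
                 = 0.497202

So there's approximately a 49.7% chance that X falls in this range.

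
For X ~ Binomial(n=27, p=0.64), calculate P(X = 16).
0.135961

We have X ~ Binomial(n=27, p=0.64).

For a Binomial distribution, the PMF gives us the probability of each outcome.

Using the PMF formula:
P(X = 16) = 0.135961

Rounded to 4 decimal places: 0.1360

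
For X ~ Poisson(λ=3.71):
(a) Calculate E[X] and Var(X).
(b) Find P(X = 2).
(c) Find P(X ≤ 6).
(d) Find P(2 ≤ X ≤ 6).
(a) E[X] = 3.7100, Var(X) = 3.7100
(b) P(X = 2) = 0.168456
(c) P(X ≤ 6) = 0.917307
(d) P(2 ≤ X ≤ 6) = 0.802018

We have X ~ Poisson(λ=3.71).

(a) Moments:
E[X] = 3.7100
Var(X) = 3.7100
σ = √Var(X) = 1.9261

(b) Point probability using PMF:
P(X = 2) = 0.168456

(c) Cumulative probability using CDF:
P(X ≤ 6) = F(6) = 0.917307

(d) Range probability:
P(2 ≤ X ≤ 6) = P(X ≤ 6) - P(X ≤ 1)
                   = F(6) - F(1)
                   = 0.917307 - 0.115289
                   = 0.802018

This means approximately 80.2% of outcomes fall in the interval [2, 6].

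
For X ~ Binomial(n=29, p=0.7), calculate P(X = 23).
0.094775

We have X ~ Binomial(n=29, p=0.7).

For a Binomial distribution, the PMF gives us the probability of each outcome.

Using the PMF formula:
P(X = 23) = 0.094775

Rounded to 4 decimal places: 0.0948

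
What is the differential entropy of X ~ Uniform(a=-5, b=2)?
1.9459 nats

We have X ~ Uniform(a=-5, b=2).

The differential entropy measures the uncertainty or information content of the distribution.

For a Uniform distribution with a=-5, b=2:
h(X) = 1.9459 nats

(In bits, this would be 2.8074 bits.)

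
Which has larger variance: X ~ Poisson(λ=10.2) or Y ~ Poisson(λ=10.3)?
Y has larger variance (10.3000 > 10.2000)

Compute the variance for each distribution:

X ~ Poisson(λ=10.2):
Var(X) = 10.2000

Y ~ Poisson(λ=10.3):
Var(Y) = 10.3000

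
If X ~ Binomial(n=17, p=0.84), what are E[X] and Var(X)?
E[X] = 14.2800, Var(X) = 2.2848

We have X ~ Binomial(n=17, p=0.84).

For a Binomial distribution with n=17, p=0.84:

Expected value:
E[X] = 14.2800

Variance:
Var(X) = 2.2848

Standard deviation:
σ = √Var(X) = 1.5116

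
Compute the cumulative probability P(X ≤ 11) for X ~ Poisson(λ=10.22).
0.671499

We have X ~ Poisson(λ=10.22).

The CDF gives us P(X ≤ k).

Using the CDF:
P(X ≤ 11) = 0.671499

This means there's approximately a 67.1% chance that X is at most 11.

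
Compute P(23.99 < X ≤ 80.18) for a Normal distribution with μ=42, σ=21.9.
0.753934

We have X ~ Normal(μ=42, σ=21.9).

To find P(23.99 < X ≤ 80.18), we use:
P(23.99 < X ≤ 80.18) = P(X ≤ 80.18) - P(X ≤ 23.99)
                 = F(80.18) - F(23.99)
                 = 0.959366 - 0.205432
                 = 0.753934

So there's approximately a 75.4% chance that X falls in this range.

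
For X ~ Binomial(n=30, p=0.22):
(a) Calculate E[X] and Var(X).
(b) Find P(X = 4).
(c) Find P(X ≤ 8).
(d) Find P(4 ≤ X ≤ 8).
(a) E[X] = 6.6000, Var(X) = 5.1480
(b) P(X = 4) = 0.100457
(c) P(X ≤ 8) = 0.802460
(d) P(4 ≤ X ≤ 8) = 0.724170

We have X ~ Binomial(n=30, p=0.22).

(a) Moments:
E[X] = 6.6000
Var(X) = 5.1480
σ = √Var(X) = 2.2689

(b) Point probability using PMF:
P(X = 4) = 0.100457

(c) Cumulative probability using CDF:
P(X ≤ 8) = F(8) = 0.802460

(d) Range probability:
P(4 ≤ X ≤ 8) = P(X ≤ 8) - P(X ≤ 3)
                   = F(8) - F(3)
                   = 0.802460 - 0.078289
                   = 0.724170

This means approximately 72.4% of outcomes fall in the interval [4, 8].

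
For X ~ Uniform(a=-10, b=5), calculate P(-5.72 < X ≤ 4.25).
0.664667

We have X ~ Uniform(a=-10, b=5).

To find P(-5.72 < X ≤ 4.25), we use:
P(-5.72 < X ≤ 4.25) = P(X ≤ 4.25) - P(X ≤ -5.72)
                 = F(4.25) - F(-5.72)
                 = 0.950000 - 0.285333
                 = 0.664667

So there's approximately a 66.5% chance that X falls in this range.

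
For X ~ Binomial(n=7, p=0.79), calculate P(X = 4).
0.126251

We have X ~ Binomial(n=7, p=0.79).

For a Binomial distribution, the PMF gives us the probability of each outcome.

Using the PMF formula:
P(X = 4) = 0.126251

Rounded to 4 decimal places: 0.1263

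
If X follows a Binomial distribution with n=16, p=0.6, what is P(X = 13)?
0.046810

We have X ~ Binomial(n=16, p=0.6).

For a Binomial distribution, the PMF gives us the probability of each outcome.

Using the PMF formula:
P(X = 13) = 0.046810

Rounded to 4 decimal places: 0.0468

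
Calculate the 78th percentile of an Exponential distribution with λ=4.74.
0.3194

We have X ~ Exponential(λ=4.74).

We want to find x such that P(X ≤ x) = 0.78.

This is the 78th percentile, which means 78% of values fall below this point.

Using the inverse CDF (quantile function):
x = F⁻¹(0.78) = 0.3194

Verification: P(X ≤ 0.3194) = 0.78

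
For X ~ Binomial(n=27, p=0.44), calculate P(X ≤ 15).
0.919261

We have X ~ Binomial(n=27, p=0.44).

The CDF gives us P(X ≤ k).

Using the CDF:
P(X ≤ 15) = 0.919261

This means there's approximately a 91.9% chance that X is at most 15.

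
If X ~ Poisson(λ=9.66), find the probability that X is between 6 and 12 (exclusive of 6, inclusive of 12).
0.669560

We have X ~ Poisson(λ=9.66).

To find P(6 < X ≤ 12), we use:
P(6 < X ≤ 12) = P(X ≤ 12) - P(X ≤ 6)
                 = F(12) - F(6)
                 = 0.822639 - 0.153079
                 = 0.669560

So there's approximately a 67.0% chance that X falls in this range.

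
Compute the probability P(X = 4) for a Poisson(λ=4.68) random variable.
0.185470

We have X ~ Poisson(λ=4.68).

For a Poisson distribution, the PMF gives us the probability of each outcome.

Using the PMF formula:
P(X = 4) = 0.185470

Rounded to 4 decimal places: 0.1855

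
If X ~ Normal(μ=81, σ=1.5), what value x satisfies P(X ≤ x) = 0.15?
79.4453

We have X ~ Normal(μ=81, σ=1.5).

We want to find x such that P(X ≤ x) = 0.15.

This is the 15th percentile, which means 15% of values fall below this point.

Using the inverse CDF (quantile function):
x = F⁻¹(0.15) = 79.4453

Verification: P(X ≤ 79.4453) = 0.15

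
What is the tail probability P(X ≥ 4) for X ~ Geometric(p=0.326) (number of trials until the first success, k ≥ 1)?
0.306182

We have X ~ Geometric(p=0.326) (number of trials until the first success, k ≥ 1).

For discrete distributions, P(X ≥ 4) = 1 - P(X ≤ 3).

P(X ≤ 3) = 0.693818
P(X ≥ 4) = 1 - 0.693818 = 0.306182

So there's approximately a 30.6% chance that X is at least 4.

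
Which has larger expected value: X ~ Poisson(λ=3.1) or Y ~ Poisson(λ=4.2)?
Y has larger mean (4.2000 > 3.1000)

Compute the expected value for each distribution:

X ~ Poisson(λ=3.1):
E[X] = 3.1000

Y ~ Poisson(λ=4.2):
E[Y] = 4.2000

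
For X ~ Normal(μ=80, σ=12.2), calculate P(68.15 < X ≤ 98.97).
0.774321

We have X ~ Normal(μ=80, σ=12.2).

To find P(68.15 < X ≤ 98.97), we use:
P(68.15 < X ≤ 98.97) = P(X ≤ 98.97) - P(X ≤ 68.15)
                 = F(98.97) - F(68.15)
                 = 0.940017 - 0.165697
                 = 0.774321

So there's approximately a 77.4% chance that X falls in this range.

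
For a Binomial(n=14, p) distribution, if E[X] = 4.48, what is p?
p = 0.32

For a Binomial(n, p) distribution:
E[X] = n × p

Given n = 14 and E[X] = 4.48:
4.48 = 14 × p
p = 4.48 / 14 = 0.32

Verification: Binomial(14, 0.32) has E[X] = 4.48 ✓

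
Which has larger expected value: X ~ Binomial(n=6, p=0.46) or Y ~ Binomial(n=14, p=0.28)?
Y has larger mean (3.9200 > 2.7600)

Compute the expected value for each distribution:

X ~ Binomial(n=6, p=0.46):
E[X] = 2.7600

Y ~ Binomial(n=14, p=0.28):
E[Y] = 3.9200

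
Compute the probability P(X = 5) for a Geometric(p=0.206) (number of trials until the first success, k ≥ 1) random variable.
0.081875

We have X ~ Geometric(p=0.206) (number of trials until the first success, k ≥ 1).

For a Geometric distribution, the PMF gives us the probability of each outcome.

Using the PMF formula:
P(X = 5) = 0.081875

Rounded to 4 decimal places: 0.0819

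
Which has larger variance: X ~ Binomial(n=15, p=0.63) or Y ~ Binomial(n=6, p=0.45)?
X has larger variance (3.4965 > 1.4850)

Compute the variance for each distribution:

X ~ Binomial(n=15, p=0.63):
Var(X) = 3.4965

Y ~ Binomial(n=6, p=0.45):
Var(Y) = 1.4850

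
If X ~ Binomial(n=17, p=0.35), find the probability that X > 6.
0.381218

We have X ~ Binomial(n=17, p=0.35).

P(X > 6) = 1 - P(X ≤ 6)
                = 1 - F(6)
                = 1 - 0.618782
                = 0.381218

So there's approximately a 38.1% chance that X exceeds 6.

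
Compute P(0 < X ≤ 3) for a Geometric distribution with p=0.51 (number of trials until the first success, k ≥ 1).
0.882351

We have X ~ Geometric(p=0.51) (number of trials until the first success, k ≥ 1).

To find P(0 < X ≤ 3), we use:
P(0 < X ≤ 3) = P(X ≤ 3) - P(X ≤ 0)
                 = F(3) - F(0)
                 = 0.882351 - 0.000000
                 = 0.882351

So there's approximately a 88.2% chance that X falls in this range.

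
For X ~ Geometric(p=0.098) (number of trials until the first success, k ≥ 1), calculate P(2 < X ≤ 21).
0.698964

We have X ~ Geometric(p=0.098) (number of trials until the first success, k ≥ 1).

To find P(2 < X ≤ 21), we use:
P(2 < X ≤ 21) = P(X ≤ 21) - P(X ≤ 2)
                 = F(21) - F(2)
                 = 0.885360 - 0.186396
                 = 0.698964

So there's approximately a 69.9% chance that X falls in this range.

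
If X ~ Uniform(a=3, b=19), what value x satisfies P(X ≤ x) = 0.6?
12.6000

We have X ~ Uniform(a=3, b=19).

We want to find x such that P(X ≤ x) = 0.6.

This is the 60th percentile, which means 60% of values fall below this point.

Using the inverse CDF (quantile function):
x = F⁻¹(0.6) = 12.6000

Verification: P(X ≤ 12.6000) = 0.6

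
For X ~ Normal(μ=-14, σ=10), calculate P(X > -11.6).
0.405165

We have X ~ Normal(μ=-14, σ=10).

P(X > -11.6) = 1 - P(X ≤ -11.6)
                = 1 - F(-11.6)
                = 1 - 0.594835
                = 0.405165

So there's approximately a 40.5% chance that X exceeds -11.6.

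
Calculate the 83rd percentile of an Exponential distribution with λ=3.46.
0.5121

We have X ~ Exponential(λ=3.46).

We want to find x such that P(X ≤ x) = 0.83.

This is the 83rd percentile, which means 83% of values fall below this point.

Using the inverse CDF (quantile function):
x = F⁻¹(0.83) = 0.5121

Verification: P(X ≤ 0.5121) = 0.83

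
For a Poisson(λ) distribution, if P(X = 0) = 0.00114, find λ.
λ = 6.7767

For a Poisson(λ) distribution, the PMF at 0 is:
P(X = 0) = λ^0 e^(-λ) / 0! = e^(-λ)

Given P(X = 0) = 0.00114:
e^(-λ) = 0.00114
-λ = ln(0.00114)
λ = -ln(0.00114) = 6.7767

Verification: e^(-6.7767) = 0.00114 ✓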